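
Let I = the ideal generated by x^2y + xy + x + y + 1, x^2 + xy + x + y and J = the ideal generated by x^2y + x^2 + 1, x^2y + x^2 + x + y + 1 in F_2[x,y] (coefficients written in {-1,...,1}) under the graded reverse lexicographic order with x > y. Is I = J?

Equality of ideals is decidable: compute both reduced Gröbner bases (unique for the ordering) and check whether they agree.
Buchberger on the first generating set:
f_1 = x^2y + xy + x + y + 1, LT = x^2y.
f_2 = x^2 + xy + x + y, LT = x^2.

S(f_1,f_2): lcm = x^2y. S = xy^2 + y^2 + x + y + 1.
  leading term xy^2: no divisor's leading term divides it; move xy^2 to the remainder.
  leading term y^2: no divisor's leading term divides it; move y^2 to the remainder.
  leading term x: no divisor's leading term divides it; move x to the remainder.
  leading term y: no divisor's leading term divides it; move y to the remainder.
  leading term 1: no divisor's leading term divides it; move 1 to the remainder.
  remainder xy^2 + y^2 + x + y + 1 ≠ 0; add g_3 = xy^2 + y^2 + x + y + 1 to the basis.

S(f_1,g_3): lcm = x^2y^2. S = x^2 + y^2 + x + y.
  leading term x^2: subtract (1)·f_2 from x^2 + y^2 + x + y → xy + y^2
  leading term xy: no divisor's leading term divides it; move xy to the remainder.
  leading term y^2: no divisor's leading term divides it; move y^2 to the remainder.
  remainder xy + y^2 ≠ 0; add g_4 = xy + y^2 to the basis.

S(g_3,g_4): lcm = xy^2. S = y^3 + y^2 + x + y + 1.
  leading term y^3: no divisor's leading term divides it; move y^3 to the remainder.
  leading term y^2: no divisor's leading term divides it; move y^2 to the remainder.
  leading term x: no divisor's leading term divides it; move x to the remainder.
  leading term y: no divisor's leading term divides it; move y to the remainder.
  leading term 1: no divisor's leading term divides it; move 1 to the remainder.
  remainder y^3 + y^2 + x + y + 1 ≠ 0; add g_5 = y^3 + y^2 + x + y + 1 to the basis.

The other S-polynomials (S(f_2,g_3), S(f_1,g_4), S(f_2,g_4), S(f_1,g_5), S(f_2,g_5), S(g_3,g_5), S(g_4,g_5)) all reduce to 0 modulo the current basis, so we have a Gröbner basis.
Inter-reduce: drop elements whose leading term is divisible by another's, tail-reduce, and make monic.
Reduced Gröbner basis: {y^3 + y^2 + x + y + 1, x^2 + y^2 + x + y, xy + y^2}.

Buchberger on the second generating set:
h_1 = x^2y + x^2 + 1, LT = x^2y.
h_2 = x^2y + x^2 + x + y + 1, LT = x^2y.

S(h_1,h_2): lcm = x^2y. S = x + y.
  leading term x: no divisor's leading term divides it; move x to the remainder.
  leading term y: no divisor's leading term divides it; move y to the remainder.
  remainder x + y ≠ 0; add k_3 = x + y to the basis.

S(h_1,k_3): lcm = x^2y. S = xy^2 + x^2 + 1.
  leading term xy^2: subtract (y^2)·k_3 from xy^2 + x^2 + 1 → y^3 + x^2 + 1
  leading term y^3: no divisor's leading term divides it; move y^3 to the remainder.
  leading term x^2: subtract (x)·k_3 from x^2 + 1 → xy + 1
  leading term xy: subtract (y)·k_3 from xy + 1 → y^2 + 1
  leading term y^2: no divisor's leading term divides it; move y^2 to the remainder.
  leading term 1: no divisor's leading term divides it; move 1 to the remainder.
  remainder y^3 + y^2 + 1 ≠ 0; add k_4 = y^3 + y^2 + 1 to the basis.

The other S-polynomials (S(h_2,k_3), S(h_1,k_4), S(h_2,k_4), S(k_3,k_4)) all reduce to 0 modulo the current basis, so we have a Gröbner basis.
Inter-reduce: drop elements whose leading term is divisible by another's, tail-reduce, and make monic.
Reduced Gröbner basis: {y^3 + y^2 + 1, x + y}.

These differ, so the ideals are not equal.

No, the ideals differ.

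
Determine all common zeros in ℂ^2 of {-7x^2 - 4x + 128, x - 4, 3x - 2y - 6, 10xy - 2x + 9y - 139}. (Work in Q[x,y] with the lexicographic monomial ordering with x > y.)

{(4, 3)}

Compute a lex Gröbner basis by Buchberger's algorithm.
f_1 = -7x^2 - 4x + 128, LT = x^2.
f_2 = x - 4, LT = x.
f_3 = 3x - 2y - 6, LT = x.
f_4 = 10xy - 2x + 9y - 139, LT = xy.

S(f_1,f_3): lcm = x^2. S = 2/3xy + 18/7x - 128/7.
  leading term xy: subtract (2/3y)·f_2 from 2/3xy + 18/7x - 128/7 → 18/7x + 8/3y - 128/7
  leading term x: subtract (18/7)·f_2 from 18/7x + 8/3y - 128/7 → 8/3y - 8
  leading term y: no divisor's leading term divides it; move 8/3y to the remainder.
  leading term 1: no divisor's leading term divides it; move -8 to the remainder.
  remainder 8/3y - 8 ≠ 0; add h_5 = 8/3y - 8 to the basis.

The other S-polynomials (S(f_1,f_2), S(f_1,f_4), S(f_2,f_3), S(f_2,f_4), S(f_3,f_4), S(f_1,h_5), S(f_2,h_5), S(f_3,h_5), S(f_4,h_5)) all reduce to 0 modulo the current basis, so we have a Gröbner basis.
Inter-reduce: drop elements whose leading term is divisible by another's, tail-reduce, and make monic.
Reduced Gröbner basis: {x - 4, y - 3}.

From the last basis element, y - 3 = 0, so y takes values in {3}. Each choice, substituted upward through the basis, yields the corresponding point(s) of the solution set.
  y = 3: the earlier basis element becomes x - 4 = 0, giving x = 4 — point (4, 3).
Check: every point annihilates each of the original generators.
This is the nonlinear analogue of row-reducing a linear system.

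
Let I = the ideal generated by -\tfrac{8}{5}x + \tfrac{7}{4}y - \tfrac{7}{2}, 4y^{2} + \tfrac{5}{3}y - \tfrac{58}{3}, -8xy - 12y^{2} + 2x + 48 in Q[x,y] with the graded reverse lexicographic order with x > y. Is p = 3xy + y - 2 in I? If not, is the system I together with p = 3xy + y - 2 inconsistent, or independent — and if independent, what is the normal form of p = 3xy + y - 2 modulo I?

3xy + y - 2 lies in I (it reduces to 0).

First compute the reduced Gröbner basis of I by Buchberger's algorithm.
f_1 = -\tfrac{8}{5}x + \tfrac{7}{4}y - \tfrac{7}{2}, LT = x.
f_2 = 4y^{2} + \tfrac{5}{3}y - \tfrac{58}{3}, LT = y^{2}.
f_3 = -8xy - 12y^{2} + 2x + 48, LT = xy.

S(f_1,f_3): lcm = xy. S = -\tfrac{83}{32}y^{2} + \tfrac{1}{4}x + \tfrac{35}{16}y + 6.
  leading term y^{2}: subtract (-\tfrac{83}{128})·f_2 from -\tfrac{83}{32}y^{2} + \tfrac{1}{4}x + \tfrac{35}{16}y + 6 → \tfrac{1}{4}x + \tfrac{1255}{384}y - \tfrac{1255}{192}
  leading term x: subtract (-\tfrac{5}{32})·f_1 from \tfrac{1}{4}x + \tfrac{1255}{384}y - \tfrac{1255}{192} → \tfrac{85}{24}y - \tfrac{85}{12}
  leading term y: no divisor's leading term divides it; move \tfrac{85}{24}y to the remainder.
  leading term 1: no divisor's leading term divides it; move -\tfrac{85}{12} to the remainder.
  remainder \tfrac{85}{24}y - \tfrac{85}{12} ≠ 0; add h_4 = \tfrac{85}{24}y - \tfrac{85}{12} to the basis.

The other S-polynomials (S(f_1,f_2), S(f_2,f_3), S(f_1,h_4), S(f_2,h_4), S(f_3,h_4)) all reduce to 0 modulo the current basis, so we have a Gröbner basis.
Inter-reduce: drop elements whose leading term is divisible by another's, tail-reduce, and make monic.
Reduced Gröbner basis: {x, y - 2}.
Label its elements g_1 = x, g_2 = y - 2.

Reduce p = 3xy + y - 2 modulo G:
  leading term xy: subtract (3y)·g_1 from 3xy + y - 2 → y - 2
  leading term y: subtract (1)·g_2 from y - 2 → 0
  normal form = 0.
Since the normal form is 0, p ∈ I.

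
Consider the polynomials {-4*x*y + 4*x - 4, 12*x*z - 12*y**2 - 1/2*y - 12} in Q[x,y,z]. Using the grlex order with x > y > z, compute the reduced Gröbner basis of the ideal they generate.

The reduced Gröbner basis is the canonical form of the ideal for this ordering.

f_1 = -4*x*y + 4*x - 4, LT = x*y.
f_2 = 12*x*z - 12*y**2 - 1/2*y - 12, LT = x*z.

S(f_1,f_2): lcm = x*y*z. S = y**3 - x*z + 1/24*y**2 + y + z.
  reduce S modulo (f_1, f_2):
  remainder y**3 - 23/24*y**2 + 23/24*y + z - 1 ≠ 0; add g_3 = y**3 - 23/24*y**2 + 23/24*y + z - 1 to the basis.

The other S-polynomials (S(f_1,g_3), S(f_2,g_3)) all reduce to 0 modulo the current basis, so we have a Gröbner basis.

G = {y**3 - 23/24*y**2 + 23/24*y + z - 1, x*y - x + 1, x*z - y**2 - 1/24*y - 1}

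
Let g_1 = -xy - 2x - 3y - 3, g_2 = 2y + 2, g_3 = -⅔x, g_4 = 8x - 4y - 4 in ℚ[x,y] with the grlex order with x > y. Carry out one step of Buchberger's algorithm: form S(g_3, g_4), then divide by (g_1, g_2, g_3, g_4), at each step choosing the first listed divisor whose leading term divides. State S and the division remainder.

lcm(LM(g_3), LM(g_4)) = x.
S = (lcm/LT(g_3))·g_3 − (lcm/LT(g_4))·g_4 = ½y + ½.
Reduce S modulo (g_1, g_2, g_3, g_4) in that order:
  leading term y: subtract (¼)·g_2 from ½y + ½ → 0
The remainder is 0, so this S-polynomial contributes no new basis element.

S(g_3, g_4) = ½y + ½; remainder on division = 0.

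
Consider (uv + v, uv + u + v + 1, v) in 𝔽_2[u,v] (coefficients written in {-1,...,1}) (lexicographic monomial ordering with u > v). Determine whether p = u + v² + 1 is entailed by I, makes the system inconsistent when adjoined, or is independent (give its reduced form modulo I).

First compute the reduced Gröbner basis of I by Buchberger's algorithm.
f_1 = uv + v, LT = uv.
f_2 = uv + u + v + 1, LT = uv.
f_3 = v, LT = v.

S(f_1,f_2): lcm = uv. S = u + 1.
  leading term u: no divisor's leading term divides it; move u to the remainder.
  leading term 1: no divisor's leading term divides it; move 1 to the remainder.
  remainder u + 1 ≠ 0; add h_4 = u + 1 to the basis.

S(f_1,f_3): lcm = uv. S = v.
  leading term v: subtract (1)·f_3 from v → 0
  remainder 0.

S(f_2,f_3): lcm = uv. S = u + v + 1.
  leading term u: subtract (1)·h_4 from u + v + 1 → v
  leading term v: subtract (1)·f_3 from v → 0
  remainder 0.

S(f_1,h_4): lcm = uv. S = 0.
  remainder 0.

S(f_2,h_4): lcm = uv. S = u + 1.
  leading term u: subtract (1)·h_4 from u + 1 → 0
  remainder 0.

S(f_3,h_4): leading monomials are coprime, so the S-polynomial reduces to 0 (Buchberger's first criterion).
Every S-polynomial of the final basis reduces to 0, so we have a Gröbner basis.
Inter-reduce: drop elements whose leading term is divisible by another's, tail-reduce, and make monic.
Reduced Gröbner basis: {u + 1, v}.
Label its elements g_1 = u + 1, g_2 = v.

Reduce p = u + v² + 1 modulo G:
  leading term u: subtract (1)·g_1 from u + v² + 1 → v²
  leading term v²: subtract (v)·g_2 from v² → 0
  normal form = 0.
Since the normal form is 0, p ∈ I.

u + v² + 1 lies in I (it reduces to 0).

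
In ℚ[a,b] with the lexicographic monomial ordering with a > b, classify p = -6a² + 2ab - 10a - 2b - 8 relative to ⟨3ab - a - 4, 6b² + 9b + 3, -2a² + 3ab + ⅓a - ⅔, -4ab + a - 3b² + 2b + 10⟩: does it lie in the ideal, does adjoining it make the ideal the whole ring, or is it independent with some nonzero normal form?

-6a² + 2ab - 10a - 2b - 8 lies in I (it reduces to 0).

First compute the reduced Gröbner basis of I by Buchberger's algorithm.
f_1 = 3ab - a - 4, LT = ab.
f_2 = 6b² + 9b + 3, LT = b².
f_3 = -2a² + 3ab + ⅓a - ⅔, LT = a².
f_4 = -4ab + a - 3b² + 2b + 10, LT = ab.

S(f_1,f_2): lcm = ab². S = -11/6ab - ½a - 4/3b.
  reduce S modulo (f_1, f_2, f_3, f_4):
  remainder -10/9a - 4/3b - 22/9 ≠ 0; add h_5 = -10/9a - 4/3b - 22/9 to the basis.

S(f_1,f_3): lcm = a²b. S = -⅓a² + 3/2ab² + ⅙ab - 4/3a - ⅓b.
  reduce S modulo (f_1, f_2, f_3, f_4, h_5):
  remainder 49/15b + 49/15 ≠ 0; add h_6 = 49/15b + 49/15 to the basis.

The other S-polynomials (S(f_1,f_4), S(f_2,f_3), S(f_2,f_4), S(f_3,f_4), S(f_1,h_5), S(f_2,h_5), S(f_3,h_5), S(f_4,h_5), S(f_1,h_6), S(f_2,h_6), S(f_3,h_6), S(f_4,h_6), S(h_5,h_6)) all reduce to 0 modulo the current basis, so we have a Gröbner basis.
Inter-reduce: drop elements whose leading term is divisible by another's, tail-reduce, and make monic.
Reduced Gröbner basis: {a + 1, b + 1}.
Label its elements g_1 = a + 1, g_2 = b + 1.

Reduce p = -6a² + 2ab - 10a - 2b - 8 modulo G:
  leading term a²: subtract (-6a)·g_1 from -6a² + 2ab - 10a - 2b - 8 → 2ab - 4a - 2b - 8
  leading term ab: subtract (2b)·g_1 from 2ab - 4a - 2b - 8 → -4a - 4b - 8
  leading term a: subtract (-4)·g_1 from -4a - 4b - 8 → -4b - 4
  leading term b: subtract (-4)·g_2 from -4b - 4 → 0
  normal form = 0.
Since the normal form is 0, p ∈ I.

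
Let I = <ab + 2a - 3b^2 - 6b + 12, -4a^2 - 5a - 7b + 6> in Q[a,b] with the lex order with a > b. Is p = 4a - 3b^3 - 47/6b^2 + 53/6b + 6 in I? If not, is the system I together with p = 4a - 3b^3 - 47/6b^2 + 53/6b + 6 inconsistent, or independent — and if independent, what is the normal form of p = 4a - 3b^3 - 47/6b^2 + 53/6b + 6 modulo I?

4a - 3b^3 - 47/6b^2 + 53/6b + 6 lies in I (it reduces to 0).

First compute the reduced Gröbner basis of I by Buchberger's algorithm.
f_1 = ab + 2a - 3b^2 - 6b + 12, LT = ab.
f_2 = -4a^2 - 5a - 7b + 6, LT = a^2.

S(f_1,f_2): lcm = a^2b. S = 2a^2 - 3ab^2 - 29/4ab + 12a - 7/4b^2 + 3/2b.
  reduce S modulo (f_1, f_2):
  remainder 12a - 9b^3 - 47/2b^2 + 53/2b + 18 ≠ 0; add h_3 = 12a - 9b^3 - 47/2b^2 + 53/2b + 18 to the basis.

S(f_1,h_3): lcm = ab. S = 2a + 3/4b^4 + 47/24b^3 - 125/24b^2 - 15/2b + 12.
  reduce S modulo (f_1, f_2, h_3):
  remainder 3/4b^4 + 83/24b^3 - 31/24b^2 - 143/12b + 9 ≠ 0; add h_4 = 3/4b^4 + 83/24b^3 - 31/24b^2 - 143/12b + 9 to the basis.

The other S-polynomials (S(f_2,h_3), S(f_1,h_4), S(f_2,h_4), S(h_3,h_4)) all reduce to 0 modulo the current basis, so we have a Gröbner basis.
Inter-reduce: drop elements whose leading term is divisible by another's, tail-reduce, and make monic.
Reduced Gröbner basis: {a - 3/4b^3 - 47/24b^2 + 53/24b + 3/2, b^4 + 83/18b^3 - 31/18b^2 - 143/9b + 12}.
Label its elements g_1 = a - 3/4b^3 - 47/24b^2 + 53/24b + 3/2, g_2 = b^4 + 83/18b^3 - 31/18b^2 - 143/9b + 12.

Reduce p = 4a - 3b^3 - 47/6b^2 + 53/6b + 6 modulo G:
  leading term a: subtract (4)·g_1 from 4a - 3b^3 - 47/6b^2 + 53/6b + 6 → 0
  normal form = 0.
Since the normal form is 0, p ∈ I.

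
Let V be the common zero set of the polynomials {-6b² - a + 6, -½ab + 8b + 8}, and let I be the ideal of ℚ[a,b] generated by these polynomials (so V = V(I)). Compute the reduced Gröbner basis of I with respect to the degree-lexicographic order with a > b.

f_1 = -6b² - a + 6, LT = b².
f_2 = -½ab + 8b + 8, LT = ab.

S(f_1,f_2): lcm = ab². S = ⅙a² + 16b² - a + 16b.
  leading term a²: no divisor's leading term divides it; move ⅙a² to the remainder.
  leading term b²: subtract (-8/3)·f_1 from 16b² - a + 16b → -11/3a + 16b + 16
  leading term a: no divisor's leading term divides it; move -11/3a to the remainder.
  leading term b: no divisor's leading term divides it; move 16b to the remainder.
  leading term 1: no divisor's leading term divides it; move 16 to the remainder.
  remainder ⅙a² - 11/3a + 16b + 16 ≠ 0; add g_3 = ⅙a² - 11/3a + 16b + 16 to the basis.

The other S-polynomials (S(f_1,g_3), S(f_2,g_3)) all reduce to 0 modulo the current basis, so we have a Gröbner basis.

G = {a² - 22a + 96b + 96, ab - 16b - 16, b² + ⅙a - 1}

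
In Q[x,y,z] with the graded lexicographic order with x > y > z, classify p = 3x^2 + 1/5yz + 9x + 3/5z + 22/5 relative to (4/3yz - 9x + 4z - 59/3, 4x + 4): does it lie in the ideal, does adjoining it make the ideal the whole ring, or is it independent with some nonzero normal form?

First compute the reduced Gröbner basis of I by Buchberger's algorithm.
f_1 = 4/3yz - 9x + 4z - 59/3, LT = yz.
f_2 = 4x + 4, LT = x.

The S-polynomials (S(f_1,f_2)) all reduce to 0 modulo the current basis, so we have a Gröbner basis.
Inter-reduce: drop elements whose leading term is divisible by another's, tail-reduce, and make monic.
Reduced Gröbner basis: {yz + 3z - 8, x + 1}.
Label its elements g_1 = yz + 3z - 8, g_2 = x + 1.

Reduce p = 3x^2 + 1/5yz + 9x + 3/5z + 22/5 modulo G:
  leading term x^2: subtract (3x)·g_2 from 3x^2 + 1/5yz + 9x + 3/5z + 22/5 → 1/5yz + 6x + 3/5z + 22/5
  leading term yz: subtract (1/5)·g_1 from 1/5yz + 6x + 3/5z + 22/5 → 6x + 6
  leading term x: subtract (6)·g_2 from 6x + 6 → 0
  normal form = 0.
Since the normal form is 0, p ∈ I.

3x^2 + 1/5yz + 9x + 3/5z + 22/5 lies in I (it reduces to 0).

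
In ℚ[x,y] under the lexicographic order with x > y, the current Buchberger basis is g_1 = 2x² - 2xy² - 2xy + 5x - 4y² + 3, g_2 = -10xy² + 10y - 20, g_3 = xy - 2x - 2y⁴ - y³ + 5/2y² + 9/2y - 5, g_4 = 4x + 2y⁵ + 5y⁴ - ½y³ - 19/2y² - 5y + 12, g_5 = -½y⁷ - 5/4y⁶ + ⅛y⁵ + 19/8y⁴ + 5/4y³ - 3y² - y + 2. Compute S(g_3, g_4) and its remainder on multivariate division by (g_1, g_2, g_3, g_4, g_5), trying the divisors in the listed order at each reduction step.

lcm(LM(g_3), LM(g_4)) = xy.
S = (lcm/LT(g_3))·g_3 − (lcm/LT(g_4))·g_4 = -2x - ½y⁶ - 5/4y⁵ - 15/8y⁴ + 11/8y³ + 15/4y² + 3/2y - 5.
Reduce S modulo (g_1, g_2, g_3, g_4, g_5) in that order:
  leading term x: subtract (-½)·g_4 from -2x - ½y⁶ - 5/4y⁵ - 15/8y⁴ + 11/8y³ + 15/4y² + 3/2y - 5 → -½y⁶ - ¼y⁵ + ⅝y⁴ + 9/8y³ - y² - y + 1
  leading term y⁶: no divisor's leading term divides it; move -½y⁶ to the remainder.
  leading term y⁵: no divisor's leading term divides it; move -¼y⁵ to the remainder.
  leading term y⁴: no divisor's leading term divides it; move ⅝y⁴ to the remainder.
  leading term y³: no divisor's leading term divides it; move 9/8y³ to the remainder.
  leading term y²: no divisor's leading term divides it; move -y² to the remainder.
  leading term y: no divisor's leading term divides it; move -y to the remainder.
  leading term 1: no divisor's leading term divides it; move 1 to the remainder.
The remainder -½y⁶ - ¼y⁵ + ⅝y⁴ + 9/8y³ - y² - y + 1 is nonzero, so it would be added as the next basis element.
This is the inner loop of Buchberger's algorithm — each nonzero remainder becomes a new basis element.

S(g_3, g_4) = -2x - ½y⁶ - 5/4y⁵ - 15/8y⁴ + 11/8y³ + 15/4y² + 3/2y - 5; remainder on division = -½y⁶ - ¼y⁵ + ⅝y⁴ + 9/8y³ - y² - y + 1.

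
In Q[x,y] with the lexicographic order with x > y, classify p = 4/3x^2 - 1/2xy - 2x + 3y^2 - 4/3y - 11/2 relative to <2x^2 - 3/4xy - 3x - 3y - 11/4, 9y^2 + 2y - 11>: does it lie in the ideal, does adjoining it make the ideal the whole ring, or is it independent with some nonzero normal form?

First compute the reduced Gröbner basis of I by Buchberger's algorithm.
f_1 = 2x^2 - 3/4xy - 3x - 3y - 11/4, LT = x^2.
f_2 = 9y^2 + 2y - 11, LT = y^2.

The S-polynomials (S(f_1,f_2)) all reduce to 0 modulo the current basis, so we have a Gröbner basis.
Inter-reduce: drop elements whose leading term is divisible by another's, tail-reduce, and make monic.
Reduced Gröbner basis: {x^2 - 3/8xy - 3/2x - 3/2y - 11/8, y^2 + 2/9y - 11/9}.
Label its elements g_1 = x^2 - 3/8xy - 3/2x - 3/2y - 11/8, g_2 = y^2 + 2/9y - 11/9.

Reduce p = 4/3x^2 - 1/2xy - 2x + 3y^2 - 4/3y - 11/2 modulo G:
  leading term x^2: subtract (4/3)·g_1 from 4/3x^2 - 1/2xy - 2x + 3y^2 - 4/3y - 11/2 → 3y^2 + 2/3y - 11/3
  leading term y^2: subtract (3)·g_2 from 3y^2 + 2/3y - 11/3 → 0
  normal form = 0.
Since the normal form is 0, p ∈ I.

Ideal membership is decidable via reduction modulo a Gröbner basis.

4/3x^2 - 1/2xy - 2x + 3y^2 - 4/3y - 11/2 lies in I (it reduces to 0).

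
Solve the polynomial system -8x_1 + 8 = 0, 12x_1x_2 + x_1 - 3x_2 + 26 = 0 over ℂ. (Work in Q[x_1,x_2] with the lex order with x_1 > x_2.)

Compute a lex Gröbner basis by Buchberger's algorithm.
f_1 = -8x_1 + 8, LT = x_1.
f_2 = 12x_1x_2 + x_1 - 3x_2 + 26, LT = x_1x_2.

S(f_1,f_2): lcm = x_1x_2. S = -\tfrac{1}{12}x_1 - \tfrac{3}{4}x_2 - \tfrac{13}{6}.
  reduce S modulo (f_1, f_2):
  remainder -\tfrac{3}{4}x_2 - \tfrac{9}{4} ≠ 0; add h_3 = -\tfrac{3}{4}x_2 - \tfrac{9}{4} to the basis.

The other S-polynomials (S(f_1,h_3), S(f_2,h_3)) all reduce to 0 modulo the current basis, so we have a Gröbner basis.
Inter-reduce: drop elements whose leading term is divisible by another's, tail-reduce, and make monic.
Reduced Gröbner basis: {x_1 - 1, x_2 + 3}.

Elimination: the polynomial x_2 + 3 lies in the elimination ideal for x_2, so x_2 ∈ {-3}. For each such x_2, the remaining basis elements (now univariate) give the rest of the solution.
  x_2 = -3: the earlier basis element becomes x_1 - 1 = 0, giving x_1 = 1 — point (1, -3).

{(1, -3)}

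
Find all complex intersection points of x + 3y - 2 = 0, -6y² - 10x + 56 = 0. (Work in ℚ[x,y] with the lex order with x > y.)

{(5, -1), (-16, 6)}

Compute a lex Gröbner basis by Buchberger's algorithm.
f_1 = x + 3y - 2, LT = x.
f_2 = -10x - 6y² + 56, LT = x.

S(f_1,f_2): lcm = x. S = -⅗y² + 3y + 18/5.
  leading term y²: no divisor's leading term divides it; move -⅗y² to the remainder.
  leading term y: no divisor's leading term divides it; move 3y to the remainder.
  leading term 1: no divisor's leading term divides it; move 18/5 to the remainder.
  remainder -⅗y² + 3y + 18/5 ≠ 0; add h_3 = -⅗y² + 3y + 18/5 to the basis.

S(f_1,h_3): leading monomials are coprime, so the S-polynomial reduces to 0 (Buchberger's first criterion).
S(f_2,h_3): leading monomials are coprime, so the S-polynomial reduces to 0 (Buchberger's first criterion).
Every S-polynomial of the final basis reduces to 0, so we have a Gröbner basis.
Inter-reduce: drop elements whose leading term is divisible by another's, tail-reduce, and make monic.
Reduced Gröbner basis: {x + 3y - 2, y² - 5y - 6}.

From the last basis element, y² - 5y - 6 = 0, so y takes values in {-1, 6}. Each choice, substituted upward through the basis, yields the corresponding point(s) of the solution set.
  y = -1: the earlier basis element becomes x - 5 = 0, giving x = 5 — point (5, -1).
  y = 6: the earlier basis element becomes x + 16 = 0, giving x = -16 — point (-16, 6).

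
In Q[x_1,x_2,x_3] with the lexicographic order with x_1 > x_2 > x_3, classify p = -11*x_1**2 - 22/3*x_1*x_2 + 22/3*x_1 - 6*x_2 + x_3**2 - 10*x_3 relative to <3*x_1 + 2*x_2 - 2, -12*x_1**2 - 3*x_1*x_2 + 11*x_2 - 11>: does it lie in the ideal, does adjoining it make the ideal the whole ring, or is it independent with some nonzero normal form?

First compute the reduced Gröbner basis of I by Buchberger's algorithm.
f_1 = 3*x_1 + 2*x_2 - 2, LT = x_1.
f_2 = -12*x_1**2 - 3*x_1*x_2 + 11*x_2 - 11, LT = x_1**2.

S(f_1,f_2): lcm = x_1**2. S = 5/12*x_1*x_2 - 2/3*x_1 + 11/12*x_2 - 11/12.
  leading term x_1*x_2: subtract (5/36*x_2)·f_1 from 5/12*x_1*x_2 - 2/3*x_1 + 11/12*x_2 - 11/12 → -2/3*x_1 - 5/18*x_2**2 + 43/36*x_2 - 11/12
  leading term x_1: subtract (-2/9)·f_1 from -2/3*x_1 - 5/18*x_2**2 + 43/36*x_2 - 11/12 → -5/18*x_2**2 + 59/36*x_2 - 49/36
  leading term x_2**2: no divisor's leading term divides it; move -5/18*x_2**2 to the remainder.
  leading term x_2: no divisor's leading term divides it; move 59/36*x_2 to the remainder.
  leading term 1: no divisor's leading term divides it; move -49/36 to the remainder.
  remainder -5/18*x_2**2 + 59/36*x_2 - 49/36 ≠ 0; add h_3 = -5/18*x_2**2 + 59/36*x_2 - 49/36 to the basis.

The other S-polynomials (S(f_1,h_3), S(f_2,h_3)) all reduce to 0 modulo the current basis, so we have a Gröbner basis.
Inter-reduce: drop elements whose leading term is divisible by another's, tail-reduce, and make monic.
Reduced Gröbner basis: {x_1 + 2/3*x_2 - 2/3, x_2**2 - 59/10*x_2 + 49/10}.
Label its elements g_1 = x_1 + 2/3*x_2 - 2/3, g_2 = x_2**2 - 59/10*x_2 + 49/10.

Reduce p = -11*x_1**2 - 22/3*x_1*x_2 + 22/3*x_1 - 6*x_2 + x_3**2 - 10*x_3 modulo G:
  leading term x_1**2: subtract (-11*x_1)·g_1 from -11*x_1**2 - 22/3*x_1*x_2 + 22/3*x_1 - 6*x_2 + x_3**2 - 10*x_3 → -6*x_2 + x_3**2 - 10*x_3
  leading term x_2: no divisor's leading term divides it; move -6*x_2 to the remainder.
  leading term x_3**2: no divisor's leading term divides it; move x_3**2 to the remainder.
  leading term x_3: no divisor's leading term divides it; move -10*x_3 to the remainder.
  normal form = -6*x_2 + x_3**2 - 10*x_3.
The normal form is nonzero, so p ∉ I. Since p minus its normal form lies in I, I + (p) = I + (r) where r = -6*x_2 + x_3**2 - 10*x_3; decide whether this ideal is the whole ring.
Run Buchberger on G together with r (pairs among the g_i already reduce to 0 since G is a Gröbner basis):
g_1 = x_1 + 2/3*x_2 - 2/3, LT = x_1.
g_2 = x_2**2 - 59/10*x_2 + 49/10, LT = x_2**2.
r = -6*x_2 + x_3**2 - 10*x_3, LT = x_2.

S(g_2,r): lcm = x_2**2. S = 1/6*x_2*x_3**2 - 5/3*x_2*x_3 - 59/10*x_2 + 49/10.
  leading term x_2*x_3**2: subtract (-1/36*x_3**2)·r from 1/6*x_2*x_3**2 - 5/3*x_2*x_3 - 59/10*x_2 + 49/10 → -5/3*x_2*x_3 - 59/10*x_2 + 1/36*x_3**4 - 5/18*x_3**3 + 49/10
  leading term x_2*x_3: subtract (5/18*x_3)·r from -5/3*x_2*x_3 - 59/10*x_2 + 1/36*x_3**4 - 5/18*x_3**3 + 49/10 → -59/10*x_2 + 1/36*x_3**4 - 5/9*x_3**3 + 25/9*x_3**2 + 49/10
  leading term x_2: subtract (59/60)·r from -59/10*x_2 + 1/36*x_3**4 - 5/9*x_3**3 + 25/9*x_3**2 + 49/10 → 1/36*x_3**4 - 5/9*x_3**3 + 323/180*x_3**2 + 59/6*x_3 + 49/10
  leading term x_3**4: no divisor's leading term divides it; move 1/36*x_3**4 to the remainder.
  leading term x_3**3: no divisor's leading term divides it; move -5/9*x_3**3 to the remainder.
  leading term x_3**2: no divisor's leading term divides it; move 323/180*x_3**2 to the remainder.
  leading term x_3: no divisor's leading term divides it; move 59/6*x_3 to the remainder.
  leading term 1: no divisor's leading term divides it; move 49/10 to the remainder.
  remainder 1/36*x_3**4 - 5/9*x_3**3 + 323/180*x_3**2 + 59/6*x_3 + 49/10 ≠ 0; add m_4 = 1/36*x_3**4 - 5/9*x_3**3 + 323/180*x_3**2 + 59/6*x_3 + 49/10 to the basis.

The other S-polynomials (S(g_1,g_2), S(g_1,r), S(g_1,m_4), S(g_2,m_4), S(r,m_4)) all reduce to 0 modulo the current basis, so we have a Gröbner basis.
Inter-reduce: drop elements whose leading term is divisible by another's, tail-reduce, and make monic.
Reduced Gröbner basis: {x_1 + 1/9*x_3**2 - 10/9*x_3 - 2/3, x_2 - 1/6*x_3**2 + 5/3*x_3, x_3**4 - 20*x_3**3 + 323/5*x_3**2 + 354*x_3 + 882/5}.
The reduced Gröbner basis of I + (p) is {x_1 + 1/9*x_3**2 - 10/9*x_3 - 2/3, x_2 - 1/6*x_3**2 + 5/3*x_3, x_3**4 - 20*x_3**3 + 323/5*x_3**2 + 354*x_3 + 882/5} ≠ {1}, a proper ideal, so the enlarged system stays consistent: p is independent of I, with normal form -6*x_2 + x_3**2 - 10*x_3.

-11*x_1**2 - 22/3*x_1*x_2 + 22/3*x_1 - 6*x_2 + x_3**2 - 10*x_3 is independent of I; its normal form modulo I is -6*x_2 + x_3**2 - 10*x_3.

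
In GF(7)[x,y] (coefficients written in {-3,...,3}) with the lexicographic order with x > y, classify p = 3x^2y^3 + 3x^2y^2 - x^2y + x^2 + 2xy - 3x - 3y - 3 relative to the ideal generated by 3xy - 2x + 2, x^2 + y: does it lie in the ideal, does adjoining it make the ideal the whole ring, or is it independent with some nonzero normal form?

3x^2y^3 + 3x^2y^2 - x^2y + x^2 + 2xy - 3x - 3y - 3 is independent of I; its normal form modulo I is y^2 - y - 2.

First compute the reduced Gröbner basis of I by Buchberger's algorithm.
f_1 = 3xy - 2x + 2, LT = xy.
f_2 = x^2 + y, LT = x^2.

S(f_1,f_2): lcm = x^2y. S = -3x^2 + 3x - y^2.
  reduce S modulo (f_1, f_2):
  remainder 3x - y^2 + 3y ≠ 0; add h_3 = 3x - y^2 + 3y to the basis.

S(f_1,h_3): lcm = xy. S = -3x - 2y^3 - y^2 + 3.
  reduce S modulo (f_1, f_2, h_3):
  remainder -2y^3 - 2y^2 + 3y + 3 ≠ 0; add h_4 = -2y^3 - 2y^2 + 3y + 3 to the basis.

The other S-polynomials (S(f_2,h_3), S(f_1,h_4), S(f_2,h_4), S(h_3,h_4)) all reduce to 0 modulo the current basis, so we have a Gröbner basis.
Inter-reduce: drop elements whose leading term is divisible by another's, tail-reduce, and make monic.
Reduced Gröbner basis: {x + 2y^2 + y, y^3 + y^2 + 2y + 2}.
Label its elements g_1 = x + 2y^2 + y, g_2 = y^3 + y^2 + 2y + 2.

Reduce p = 3x^2y^3 + 3x^2y^2 - x^2y + x^2 + 2xy - 3x - 3y - 3 modulo G:
  leading term x^2y^3: subtract (3xy^3)·g_1 from 3x^2y^3 + 3x^2y^2 - x^2y + x^2 + 2xy - 3x - 3y - 3 → 3x^2y^2 - x^2y + x^2 + xy^5 - 3xy^4 + 2xy - 3x - 3y - 3
  leading term x^2y^2: subtract (3xy^2)·g_1 from 3x^2y^2 - x^2y + x^2 + xy^5 - 3xy^4 + 2xy - 3x - 3y - 3 → -x^2y + x^2 + xy^5 - 2xy^4 - 3xy^3 + 2xy - 3x - 3y - 3
  leading term x^2y: subtract (-xy)·g_1 from -x^2y + x^2 + xy^5 - 2xy^4 - 3xy^3 + 2xy - 3x - 3y - 3 → x^2 + xy^5 - 2xy^4 - xy^3 + xy^2 + 2xy - 3x - 3y - 3
  leading term x^2: subtract (x)·g_1 from x^2 + xy^5 - 2xy^4 - xy^3 + xy^2 + 2xy - 3x - 3y - 3 → xy^5 - 2xy^4 - xy^3 - xy^2 + xy - 3x - 3y - 3
  leading term xy^5: subtract (y^5)·g_1 from xy^5 - 2xy^4 - xy^3 - xy^2 + xy - 3x - 3y - 3 → -2xy^4 - xy^3 - xy^2 + xy - 3x - 2y^7 - y^6 - 3y - 3
  leading term xy^4: subtract (-2y^4)·g_1 from -2xy^4 - xy^3 - xy^2 + xy - 3x - 2y^7 - y^6 - 3y - 3 → -xy^3 - xy^2 + xy - 3x - 2y^7 + 3y^6 + 2y^5 - 3y - 3
  leading term xy^3: subtract (-y^3)·g_1 from -xy^3 - xy^2 + xy - 3x - 2y^7 + 3y^6 + 2y^5 - 3y - 3 → -xy^2 + xy - 3x - 2y^7 + 3y^6 - 3y^5 + y^4 - 3y - 3
  leading term xy^2: subtract (-y^2)·g_1 from -xy^2 + xy - 3x - 2y^7 + 3y^6 - 3y^5 + y^4 - 3y - 3 → xy - 3x - 2y^7 + 3y^6 - 3y^5 + 3y^4 + y^3 - 3y - 3
  leading term xy: subtract (y)·g_1 from xy - 3x - 2y^7 + 3y^6 - 3y^5 + 3y^4 + y^3 - 3y - 3 → -3x - 2y^7 + 3y^6 - 3y^5 + 3y^4 - y^3 - y^2 - 3y - 3
  leading term x: subtract (-3)·g_1 from -3x - 2y^7 + 3y^6 - 3y^5 + 3y^4 - y^3 - y^2 - 3y - 3 → -2y^7 + 3y^6 - 3y^5 + 3y^4 - y^3 - 2y^2 - 3
  leading term y^7: subtract (-2y^4)·g_2 from -2y^7 + 3y^6 - 3y^5 + 3y^4 - y^3 - 2y^2 - 3 → -2y^6 + y^5 - y^3 - 2y^2 - 3
  leading term y^6: subtract (-2y^3)·g_2 from -2y^6 + y^5 - y^3 - 2y^2 - 3 → 3y^5 - 3y^4 + 3y^3 - 2y^2 - 3
  leading term y^5: subtract (3y^2)·g_2 from 3y^5 - 3y^4 + 3y^3 - 2y^2 - 3 → y^4 - 3y^3 - y^2 - 3
  leading term y^4: subtract (y)·g_2 from y^4 - 3y^3 - y^2 - 3 → 3y^3 - 3y^2 - 2y - 3
  leading term y^3: subtract (3)·g_2 from 3y^3 - 3y^2 - 2y - 3 → y^2 - y - 2
  leading term y^2: no divisor's leading term divides it; move y^2 to the remainder.
  leading term y: no divisor's leading term divides it; move -y to the remainder.
  leading term 1: no divisor's leading term divides it; move -2 to the remainder.
  normal form = y^2 - y - 2.
The normal form is nonzero, so p ∉ I. Since p minus its normal form lies in I, I + (p) = I + (r) where r = y^2 - y - 2; decide whether this ideal is the whole ring.
Run Buchberger on G together with r (pairs among the g_i already reduce to 0 since G is a Gröbner basis):
g_1 = x + 2y^2 + y, LT = x.
g_2 = y^3 + y^2 + 2y + 2, LT = y^3.
r = y^2 - y - 2, LT = y^2.

S(g_2,r): lcm = y^3. S = 2y^2 - 3y + 2.
  reduce S modulo (g_1, g_2, r):
  remainder -y - 1 ≠ 0; add m_4 = -y - 1 to the basis.

The other S-polynomials (S(g_1,g_2), S(g_1,r), S(g_1,m_4), S(g_2,m_4), S(r,m_4)) all reduce to 0 modulo the current basis, so we have a Gröbner basis.
Inter-reduce: drop elements whose leading term is divisible by another's, tail-reduce, and make monic.
Reduced Gröbner basis: {x + 1, y + 1}.
The reduced Gröbner basis of I + (p) is {x + 1, y + 1} ≠ {1}, a proper ideal, so the enlarged system stays consistent: p is independent of I, with normal form y^2 - y - 2.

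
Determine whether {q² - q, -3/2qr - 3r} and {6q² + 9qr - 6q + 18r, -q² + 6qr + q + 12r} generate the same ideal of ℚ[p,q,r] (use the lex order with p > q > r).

Yes, the ideals are equal.

For a fixed monomial order, each ideal has a unique reduced Gröbner basis; comparing bases decides equality.
Buchberger on the first generating set:
f_1 = q² - q, LT = q².
f_2 = -3/2qr - 3r, LT = qr.

S(f_1,f_2): lcm = q²r. S = -3qr.
  leading term qr: subtract (2)·f_2 from -3qr → 6r
  leading term r: no divisor's leading term divides it; move 6r to the remainder.
  remainder 6r ≠ 0; add g_3 = 6r to the basis.

The other S-polynomials (S(f_1,g_3), S(f_2,g_3)) all reduce to 0 modulo the current basis, so we have a Gröbner basis.
Inter-reduce: drop elements whose leading term is divisible by another's, tail-reduce, and make monic.
Reduced Gröbner basis: {q² - q, r}.

Buchberger on the second generating set:
h_1 = 6q² + 9qr - 6q + 18r, LT = q².
h_2 = -q² + 6qr + q + 12r, LT = q².

S(h_1,h_2): lcm = q². S = 15/2qr + 15r.
  leading term qr: no divisor's leading term divides it; move 15/2qr to the remainder.
  leading term r: no divisor's leading term divides it; move 15r to the remainder.
  remainder 15/2qr + 15r ≠ 0; add k_3 = 15/2qr + 15r to the basis.

S(h_1,k_3): lcm = q²r. S = 3/2qr² - 3qr + 3r².
  leading term qr²: subtract (⅕r)·k_3 from 3/2qr² - 3qr + 3r² → -3qr
  leading term qr: subtract (-⅖)·k_3 from -3qr → 6r
  leading term r: no divisor's leading term divides it; move 6r to the remainder.
  remainder 6r ≠ 0; add k_4 = 6r to the basis.

The other S-polynomials (S(h_2,k_3), S(h_1,k_4), S(h_2,k_4), S(k_3,k_4)) all reduce to 0 modulo the current basis, so we have a Gröbner basis.
Inter-reduce: drop elements whose leading term is divisible by another's, tail-reduce, and make monic.
Reduced Gröbner basis: {q² - q, r}.

Same reduced basis, so the two generating sets span the same ideal.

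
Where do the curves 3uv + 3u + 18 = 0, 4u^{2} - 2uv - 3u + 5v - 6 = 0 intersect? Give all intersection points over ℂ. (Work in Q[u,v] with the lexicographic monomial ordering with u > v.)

{(2, -4), (-7/8 - sqrt(191)*I/8, 2/5 - sqrt(191)*I/5), (-7/8 + sqrt(191)*I/8, 2/5 + sqrt(191)*I/5)}

Compute a lex Gröbner basis by Buchberger's algorithm.
f_1 = 3uv + 3u + 18, LT = uv.
f_2 = 4u^{2} - 2uv - 3u + 5v - 6, LT = u^{2}.

S(f_1,f_2): lcm = u^{2}v. S = u^{2} + \tfrac{1}{2}uv^{2} + \tfrac{3}{4}uv + 6u - \tfrac{5}{4}v^{2} + \tfrac{3}{2}v.
  leading term u^{2}: subtract (\tfrac{1}{4})·f_2 from u^{2} + \tfrac{1}{2}uv^{2} + \tfrac{3}{4}uv + 6u - \tfrac{5}{4}v^{2} + \tfrac{3}{2}v → \tfrac{1}{2}uv^{2} + \tfrac{5}{4}uv + \tfrac{27}{4}u - \tfrac{5}{4}v^{2} + \tfrac{1}{4}v + \tfrac{3}{2}
  leading term uv^{2}: subtract (\tfrac{1}{6}v)·f_1 from \tfrac{1}{2}uv^{2} + \tfrac{5}{4}uv + \tfrac{27}{4}u - \tfrac{5}{4}v^{2} + \tfrac{1}{4}v + \tfrac{3}{2} → \tfrac{3}{4}uv + \tfrac{27}{4}u - \tfrac{5}{4}v^{2} - \tfrac{11}{4}v + \tfrac{3}{2}
  leading term uv: subtract (\tfrac{1}{4})·f_1 from \tfrac{3}{4}uv + \tfrac{27}{4}u - \tfrac{5}{4}v^{2} - \tfrac{11}{4}v + \tfrac{3}{2} → 6u - \tfrac{5}{4}v^{2} - \tfrac{11}{4}v - 3
  leading term u: no divisor's leading term divides it; move 6u to the remainder.
  leading term v^{2}: no divisor's leading term divides it; move -\tfrac{5}{4}v^{2} to the remainder.
  leading term v: no divisor's leading term divides it; move -\tfrac{11}{4}v to the remainder.
  leading term 1: no divisor's leading term divides it; move -3 to the remainder.
  remainder 6u - \tfrac{5}{4}v^{2} - \tfrac{11}{4}v - 3 ≠ 0; add h_3 = 6u - \tfrac{5}{4}v^{2} - \tfrac{11}{4}v - 3 to the basis.

S(f_1,h_3): lcm = uv. S = u + \tfrac{5}{24}v^{3} + \tfrac{11}{24}v^{2} + \tfrac{1}{2}v + 6.
  leading term u: subtract (\tfrac{1}{6})·h_3 from u + \tfrac{5}{24}v^{3} + \tfrac{11}{24}v^{2} + \tfrac{1}{2}v + 6 → \tfrac{5}{24}v^{3} + \tfrac{2}{3}v^{2} + \tfrac{23}{24}v + \tfrac{13}{2}
  leading term v^{3}: no divisor's leading term divides it; move \tfrac{5}{24}v^{3} to the remainder.
  leading term v^{2}: no divisor's leading term divides it; move \tfrac{2}{3}v^{2} to the remainder.
  leading term v: no divisor's leading term divides it; move \tfrac{23}{24}v to the remainder.
  leading term 1: no divisor's leading term divides it; move \tfrac{13}{2} to the remainder.
  remainder \tfrac{5}{24}v^{3} + \tfrac{2}{3}v^{2} + \tfrac{23}{24}v + \tfrac{13}{2} ≠ 0; add h_4 = \tfrac{5}{24}v^{3} + \tfrac{2}{3}v^{2} + \tfrac{23}{24}v + \tfrac{13}{2} to the basis.

S(f_2,h_3): lcm = u^{2}. S = \tfrac{5}{24}uv^{2} - \tfrac{1}{24}uv - \tfrac{1}{4}u + \tfrac{5}{4}v - \tfrac{3}{2}.
  leading term uv^{2}: subtract (\tfrac{5}{72}v)·f_1 from \tfrac{5}{24}uv^{2} - \tfrac{1}{24}uv - \tfrac{1}{4}u + \tfrac{5}{4}v - \tfrac{3}{2} → -\tfrac{1}{4}uv - \tfrac{1}{4}u - \tfrac{3}{2}
  leading term uv: subtract (-\tfrac{1}{12})·f_1 from -\tfrac{1}{4}uv - \tfrac{1}{4}u - \tfrac{3}{2} → 0
  remainder 0.

S(f_1,h_4): lcm = uv^{3}. S = -\tfrac{11}{5}uv^{2} - \tfrac{23}{5}uv - \tfrac{156}{5}u + 6v^{2}.
  leading term uv^{2}: subtract (-\tfrac{11}{15}v)·f_1 from -\tfrac{11}{5}uv^{2} - \tfrac{23}{5}uv - \tfrac{156}{5}u + 6v^{2} → -\tfrac{12}{5}uv - \tfrac{156}{5}u + 6v^{2} + \tfrac{66}{5}v
  leading term uv: subtract (-\tfrac{4}{5})·f_1 from -\tfrac{12}{5}uv - \tfrac{156}{5}u + 6v^{2} + \tfrac{66}{5}v → -\tfrac{144}{5}u + 6v^{2} + \tfrac{66}{5}v + \tfrac{72}{5}
  leading term u: subtract (-\tfrac{24}{5})·h_3 from -\tfrac{144}{5}u + 6v^{2} + \tfrac{66}{5}v + \tfrac{72}{5} → 0
  remainder 0.

S(f_2,h_4): leading monomials are coprime, so the S-polynomial reduces to 0 (Buchberger's first criterion).
S(h_3,h_4): leading monomials are coprime, so the S-polynomial reduces to 0 (Buchberger's first criterion).
Every S-polynomial of the final basis reduces to 0, so we have a Gröbner basis.
Inter-reduce: drop elements whose leading term is divisible by another's, tail-reduce, and make monic.
Reduced Gröbner basis: {u - \tfrac{5}{24}v^{2} - \tfrac{11}{24}v - \tfrac{1}{2}, v^{3} + \tfrac{16}{5}v^{2} + \tfrac{23}{5}v + \tfrac{156}{5}}.

The lex basis is triangular: the last element involves only v. Solving v^{3} + \tfrac{16}{5}v^{2} + \tfrac{23}{5}v + \tfrac{156}{5} = 0 gives v ∈ {-4, 2/5 - sqrt(191)*I/5, 2/5 + sqrt(191)*I/5}; substituting each value into the earlier elements determines the remaining variables.
  v = -4: the earlier basis element becomes u - 2 = 0, giving u = 2 — point (2, -4).
  v = 2/5 - sqrt(191)*I/5: the earlier basis element becomes u + 7/8 + sqrt(191)*I/8 = 0, giving u = -7/8 - sqrt(191)*I/8 — point (-7/8 - sqrt(191)*I/8, 2/5 - sqrt(191)*I/5).
  v = 2/5 + sqrt(191)*I/5: the earlier basis element becomes u + 7/8 - sqrt(191)*I/8 = 0, giving u = -7/8 + sqrt(191)*I/8 — point (-7/8 + sqrt(191)*I/8, 2/5 + sqrt(191)*I/5).
Each listed point satisfies every original equation (direct substitution).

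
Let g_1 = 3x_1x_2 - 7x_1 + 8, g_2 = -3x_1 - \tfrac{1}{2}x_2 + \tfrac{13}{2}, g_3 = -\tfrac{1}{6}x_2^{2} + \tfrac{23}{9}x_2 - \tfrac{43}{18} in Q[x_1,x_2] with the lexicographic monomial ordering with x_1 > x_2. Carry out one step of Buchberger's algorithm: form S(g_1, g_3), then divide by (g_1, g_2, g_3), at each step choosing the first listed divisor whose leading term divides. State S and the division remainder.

S(g_1, g_3) = 13x_1x_2 - \tfrac{43}{3}x_1 + \tfrac{8}{3}x_2; remainder on division = 0.

lcm(LM(g_1), LM(g_3)) = x_1x_2^{2}.
S = (lcm/LT(g_1))·g_1 − (lcm/LT(g_3))·g_3 = 13x_1x_2 - \tfrac{43}{3}x_1 + \tfrac{8}{3}x_2.
Reduce S modulo (g_1, g_2, g_3) in that order:
  leading term x_1x_2: subtract (\tfrac{13}{3})·g_1 from 13x_1x_2 - \tfrac{43}{3}x_1 + \tfrac{8}{3}x_2 → 16x_1 + \tfrac{8}{3}x_2 - \tfrac{104}{3}
  leading term x_1: subtract (-\tfrac{16}{3})·g_2 from 16x_1 + \tfrac{8}{3}x_2 - \tfrac{104}{3} → 0
The remainder is 0, so this S-polynomial contributes no new basis element.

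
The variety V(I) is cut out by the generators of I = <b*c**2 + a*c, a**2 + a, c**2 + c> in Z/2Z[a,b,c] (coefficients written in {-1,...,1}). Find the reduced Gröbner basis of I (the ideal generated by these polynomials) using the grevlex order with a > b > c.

f_1 = b*c**2 + a*c, LT = b*c**2.
f_2 = a**2 + a, LT = a**2.
f_3 = c**2 + c, LT = c**2.

S(f_1,f_2): leading monomials are coprime, so the S-polynomial reduces to 0 (Buchberger's first criterion).
S(f_1,f_3): lcm = b*c**2. S = a*c + b*c.
  leading term a*c: no divisor's leading term divides it; move a*c to the remainder.
  leading term b*c: no divisor's leading term divides it; move b*c to the remainder.
  remainder a*c + b*c ≠ 0; add g_4 = a*c + b*c to the basis.

S(f_2,f_3): leading monomials are coprime, so the S-polynomial reduces to 0 (Buchberger's first criterion).
S(f_1,g_4): lcm = a*b*c**2. S = b**2*c**2 + a**2*c.
  leading term b**2*c**2: subtract (b)·f_1 from b**2*c**2 + a**2*c → a**2*c + a*b*c
  leading term a**2*c: subtract (c)·f_2 from a**2*c + a*b*c → a*b*c + a*c
  leading term a*b*c: subtract (b)·g_4 from a*b*c + a*c → b**2*c + a*c
  leading term b**2*c: no divisor's leading term divides it; move b**2*c to the remainder.
  leading term a*c: subtract (1)·g_4 from a*c → b*c
  leading term b*c: no divisor's leading term divides it; move b*c to the remainder.
  remainder b**2*c + b*c ≠ 0; add g_5 = b**2*c + b*c to the basis.

S(f_2,g_4): lcm = a**2*c. S = a*b*c + a*c.
  leading term a*b*c: subtract (b)·g_4 from a*b*c + a*c → b**2*c + a*c
  leading term b**2*c: subtract (1)·g_5 from b**2*c + a*c → a*c + b*c
  leading term a*c: subtract (1)·g_4 from a*c + b*c → 0
  remainder 0.

S(f_3,g_4): lcm = a*c**2. S = b*c**2 + a*c.
  leading term b*c**2: subtract (1)·f_1 from b*c**2 + a*c → 0
  remainder 0.

S(f_1,g_5): lcm = b**2*c**2. S = a*b*c + b*c**2.
  leading term a*b*c: subtract (b)·g_4 from a*b*c + b*c**2 → b**2*c + b*c**2
  leading term b**2*c: subtract (1)·g_5 from b**2*c + b*c**2 → b*c**2 + b*c
  leading term b*c**2: subtract (1)·f_1 from b*c**2 + b*c → a*c + b*c
  leading term a*c: subtract (1)·g_4 from a*c + b*c → 0
  remainder 0.

S(f_2,g_5): leading monomials are coprime, so the S-polynomial reduces to 0 (Buchberger's first criterion).
S(f_3,g_5): lcm = b**2*c**2. S = b**2*c + b*c**2.
  leading term b**2*c: subtract (1)·g_5 from b**2*c + b*c**2 → b*c**2 + b*c
  leading term b*c**2: subtract (1)·f_1 from b*c**2 + b*c → a*c + b*c
  leading term a*c: subtract (1)·g_4 from a*c + b*c → 0
  remainder 0.

S(g_4,g_5): lcm = a*b**2*c. S = b**3*c + a*b*c.
  leading term b**3*c: subtract (b)·g_5 from b**3*c + a*b*c → a*b*c + b**2*c
  leading term a*b*c: subtract (b)·g_4 from a*b*c + b**2*c → 0
  remainder 0.

Every S-polynomial of the final basis reduces to 0, so we have a Gröbner basis.
Inter-reduce: drop elements whose leading term is divisible by another's, tail-reduce, and make monic.

G = {b**2*c + b*c, a**2 + a, a*c + b*c, c**2 + c}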